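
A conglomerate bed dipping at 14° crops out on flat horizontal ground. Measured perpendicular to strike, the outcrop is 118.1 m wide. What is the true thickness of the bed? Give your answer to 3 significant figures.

True thickness t = w · sin(dip) = 118.1 × sin 14°
t = 118.1 × 0.2419 = 28.571 m

28.6 m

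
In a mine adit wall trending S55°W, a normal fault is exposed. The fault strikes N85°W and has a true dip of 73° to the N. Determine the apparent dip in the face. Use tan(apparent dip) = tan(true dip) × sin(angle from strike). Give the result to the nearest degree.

65°

The strike is N85°W and the section trends S55°W; the acute angle between them is β = 40°.
tan(apparent dip) = tan 73° · sin 40° = 2.1025
α = arctan(2.1025) = 64.56°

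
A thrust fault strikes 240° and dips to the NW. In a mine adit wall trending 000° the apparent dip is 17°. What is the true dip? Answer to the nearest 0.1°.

19.4°

β = acute angle between strike 240° and section 000° = 60°.
tan δ = tan α / sin β = tan 17° / sin 60° = 0.3057 / 0.8660 = 0.3530
true dip = arctan 0.3530 = 19.44°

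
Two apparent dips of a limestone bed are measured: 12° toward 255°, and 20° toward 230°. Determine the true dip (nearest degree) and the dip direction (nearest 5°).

true dip 25°, dip direction 195°

The two traces are lines in the plane: v₁ = (sin 255°·cos 12°, cos 255°·cos 12°, −sin 12°), v₂ = (sin 230°·cos 20°, cos 230°·cos 20°, −sin 20°).
Cross product v₁ × v₂ gives the pole to the plane: n ∝ (-0.039, -0.173, 0.388).
True dip = arccos(n_z / |n|) = arccos(0.9093) = 24.6°.
Dip direction = azimuth of (n_x, n_y) = atan2(-0.039, -0.173) = 193°.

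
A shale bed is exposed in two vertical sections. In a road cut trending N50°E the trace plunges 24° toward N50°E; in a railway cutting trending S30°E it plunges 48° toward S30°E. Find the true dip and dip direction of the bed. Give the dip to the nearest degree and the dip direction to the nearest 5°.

The two traces are lines in the plane: v₁ = (sin 50°·cos 24°, cos 50°·cos 24°, −sin 24°), v₂ = (sin 150°·cos 48°, cos 150°·cos 48°, −sin 48°).
n = v₁ × v₂ = (0.672, -0.384, 0.602) (taken with n_z > 0).
tan δ = √(n_x²+n_y²)/n_z = 0.774/0.602, so δ = 52.1°.
The horizontal component of n points toward azimuth atan2(n_x, n_y) = 120°, the dip direction.

true dip 52°, dip direction 120°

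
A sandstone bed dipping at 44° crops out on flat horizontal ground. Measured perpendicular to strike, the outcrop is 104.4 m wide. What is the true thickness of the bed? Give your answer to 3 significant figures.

72.5 m

True thickness t = w · sin(dip) = 104.4 × sin 44°
t = 104.4 × 0.6947 = 72.522 m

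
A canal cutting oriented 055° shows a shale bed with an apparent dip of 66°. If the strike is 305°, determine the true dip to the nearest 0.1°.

67.3°

β = acute angle between strike 305° and section 055° = 70°.
tan(true dip) = tan 66° / sin 70° = 2.3902
true dip = arctan 2.3902 = 67.30°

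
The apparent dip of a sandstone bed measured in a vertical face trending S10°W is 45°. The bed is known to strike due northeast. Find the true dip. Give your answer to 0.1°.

The section is 35° from the strike.
tan δ = tan α / sin β = tan 45° / sin 35° = 1.0000 / 0.5736 = 1.7434
true dip = arctan 1.7434 = 60.16°

60.2°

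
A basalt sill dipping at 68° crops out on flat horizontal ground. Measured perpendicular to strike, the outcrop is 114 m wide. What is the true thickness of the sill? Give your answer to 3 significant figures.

106 m

True thickness t = w · sin(dip) = 114 × sin 68°
t = 114 × 0.9272 = 105.699 m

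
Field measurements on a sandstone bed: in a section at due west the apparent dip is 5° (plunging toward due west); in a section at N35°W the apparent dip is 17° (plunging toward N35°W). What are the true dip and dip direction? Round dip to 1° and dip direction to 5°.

The two traces are lines in the plane: v₁ = (sin 270°·cos 5°, cos 270°·cos 5°, −sin 5°), v₂ = (sin 325°·cos 17°, cos 325°·cos 17°, −sin 17°).
The plane normal is n = v₁ × v₂ ∝ (-0.068, 0.243, 0.780).
tan δ = √(n_x²+n_y²)/n_z = 0.253/0.780, so δ = 18.0°.
Dip direction = atan2(-0.068, 0.243) = 344° (azimuth of n's horizontal projection).

true dip 18°, dip direction 345°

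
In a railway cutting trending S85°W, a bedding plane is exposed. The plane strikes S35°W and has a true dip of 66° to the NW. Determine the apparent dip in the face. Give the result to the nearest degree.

60°

The strike is S35°W and the section trends S85°W; the acute angle between them is β = 50°.
tan α = tan 66° × sin 50° = 2.2460 × 0.7660 = 1.7206
apparent dip = arctan 1.7206 = 59.83°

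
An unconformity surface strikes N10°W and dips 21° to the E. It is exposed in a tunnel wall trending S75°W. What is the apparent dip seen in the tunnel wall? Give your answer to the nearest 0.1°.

The strike is N10°W and the section trends S75°W; the acute angle between them is β = 85°.
tan(apparent dip) = tan 21° · sin 85° = 0.3824
apparent dip = arctan 0.3824 = 20.93°

20.9°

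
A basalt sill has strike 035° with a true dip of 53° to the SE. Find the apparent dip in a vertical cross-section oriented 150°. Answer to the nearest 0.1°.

50.3°

The strike is 035° and the section trends 150°; the acute angle between them is β = 65°.
tan α = tan 53° × sin 65° = 1.3270 × 0.9063 = 1.2027
α = arctan(1.2027) = 50.26°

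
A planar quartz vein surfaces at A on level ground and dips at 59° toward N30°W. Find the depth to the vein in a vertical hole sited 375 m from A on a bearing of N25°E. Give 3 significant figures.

The hole lies 55° from the dip direction, so the down-dip offset is 375 × cos 55° = 215.09 m.
Depth = down-dip offset × tan(dip) = 215.09 × tan 59° = 215.09 × 1.6643
Depth = 357.97 m

358 m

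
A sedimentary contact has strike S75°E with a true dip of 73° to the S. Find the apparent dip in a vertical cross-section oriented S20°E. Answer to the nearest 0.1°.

69.5°

The strike is S75°E and the section trends S20°E; the acute angle between them is β = 55°.
tan α = tan 73° × sin 55° = 3.2709 × 0.8192 = 2.6793
apparent dip = arctan 2.6793 = 69.53°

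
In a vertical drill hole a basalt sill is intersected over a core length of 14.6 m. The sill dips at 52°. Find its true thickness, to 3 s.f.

True thickness t = h · cos(dip) = 14.6 × cos 52°
t = 14.6 × 0.6157 = 8.989 m

8.99 m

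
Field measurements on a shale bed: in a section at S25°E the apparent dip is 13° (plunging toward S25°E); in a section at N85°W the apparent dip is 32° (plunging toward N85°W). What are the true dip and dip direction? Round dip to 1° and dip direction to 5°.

The two traces are lines in the plane: v₁ = (sin 155°·cos 13°, cos 155°·cos 13°, −sin 13°), v₂ = (sin 275°·cos 32°, cos 275°·cos 32°, −sin 32°).
n = v₁ × v₂ = (-0.485, -0.408, 0.716) (taken with n_z > 0).
True dip = arccos(n_z / |n|) = arccos(0.7487) = 41.5°.
The horizontal component of n points toward azimuth atan2(n_x, n_y) = 230°, the dip direction.

true dip 42°, dip direction 230°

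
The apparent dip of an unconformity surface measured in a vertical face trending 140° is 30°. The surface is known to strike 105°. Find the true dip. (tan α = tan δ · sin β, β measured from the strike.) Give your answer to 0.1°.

β = acute angle between strike 105° and section 140° = 35°.
tan δ = tan α / sin β = tan 30° / sin 35° = 0.5774 / 0.5736 = 1.0066
true dip = arctan 1.0066 = 45.19°

45.2°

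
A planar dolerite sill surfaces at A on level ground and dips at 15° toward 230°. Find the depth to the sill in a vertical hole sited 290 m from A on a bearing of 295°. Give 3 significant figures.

The hole lies 65° from the dip direction, so the down-dip offset is 290 × cos 65° = 122.56 m.
Depth = down-dip offset × tan(dip) = 122.56 × tan 15° = 122.56 × 0.2679
Depth = 32.84 m

32.8 m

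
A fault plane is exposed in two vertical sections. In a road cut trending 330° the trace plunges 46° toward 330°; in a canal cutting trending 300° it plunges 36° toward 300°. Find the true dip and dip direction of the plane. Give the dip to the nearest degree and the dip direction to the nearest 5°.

Represent each trace as a vector plunging at its apparent dip toward its trend (east-north-up frame): v₁ = (-0.347, 0.602, -0.719), v₂ = (-0.701, 0.405, -0.588).
The plane normal is n = v₁ × v₂ ∝ (-0.063, 0.300, 0.281).
tan δ = √(n_x²+n_y²)/n_z = 0.306/0.281, so δ = 47.5°.
Dip direction = azimuth of (n_x, n_y) = atan2(-0.063, 0.300) = 348°.

true dip 47°, dip direction 350°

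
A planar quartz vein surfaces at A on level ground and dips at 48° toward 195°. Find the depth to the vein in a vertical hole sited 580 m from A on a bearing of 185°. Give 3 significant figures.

The hole lies 10° from the dip direction, so the down-dip offset is 580 × cos 10° = 571.19 m.
Depth = down-dip offset × tan(dip) = 571.19 × tan 48° = 571.19 × 1.1106
Depth = 634.37 m

634 m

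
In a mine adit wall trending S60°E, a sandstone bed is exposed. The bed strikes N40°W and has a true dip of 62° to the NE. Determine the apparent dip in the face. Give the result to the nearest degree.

The strike is N40°W and the section trends S60°E; the acute angle between them is β = 20°.
tan(apparent dip) = tan 62° · sin 20° = 0.6432
α = arctan(0.6432) = 32.75°

33°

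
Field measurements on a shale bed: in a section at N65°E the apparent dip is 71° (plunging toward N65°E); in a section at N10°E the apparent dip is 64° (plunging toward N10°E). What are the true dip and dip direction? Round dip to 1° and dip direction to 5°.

true dip 71°, dip direction 055°

Each apparent-dip line lies in the plane. As unit vectors (x east, y north, z up), v₁ plunges 71°→N65°E and v₂ plunges 64°→N10°E.
Cross product v₁ × v₂ gives the pole to the plane: n ∝ (0.285, 0.193, 0.117).
True dip = arccos(n_z / |n|) = arccos(0.3218) = 71.2°.
The horizontal component of n points toward azimuth atan2(n_x, n_y) = 56°, the dip direction.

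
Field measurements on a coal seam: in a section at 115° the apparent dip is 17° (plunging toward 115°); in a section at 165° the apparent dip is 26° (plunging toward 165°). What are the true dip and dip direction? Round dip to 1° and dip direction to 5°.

Each apparent-dip line lies in the plane. As unit vectors (x east, y north, z up), v₁ plunges 17°→115° and v₂ plunges 26°→165°.
n = v₁ × v₂ = (0.077, -0.312, 0.658) (taken with n_z > 0).
tan δ = √(n_x²+n_y²)/n_z = 0.321/0.658, so δ = 26.0°.
Dip direction = atan2(0.077, -0.312) = 166° (azimuth of n's horizontal projection).

true dip 26°, dip direction 165°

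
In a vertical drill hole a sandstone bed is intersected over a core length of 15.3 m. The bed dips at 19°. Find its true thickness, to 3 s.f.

True thickness t = h · cos(dip) = 15.3 × cos 19°
t = 15.3 × 0.9455 = 14.466 m

14.5 m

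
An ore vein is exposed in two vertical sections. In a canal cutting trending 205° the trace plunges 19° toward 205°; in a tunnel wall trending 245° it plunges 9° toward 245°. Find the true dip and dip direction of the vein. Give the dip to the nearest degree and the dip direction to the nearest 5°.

Each apparent-dip line lies in the plane. As unit vectors (x east, y north, z up), v₁ plunges 19°→205° and v₂ plunges 9°→245°.
n = v₁ × v₂ = (0.002, -0.229, 0.600) (taken with n_z > 0).
tan δ = √(n_x²+n_y²)/n_z = 0.229/0.600, so δ = 20.9°.
Dip direction = atan2(0.002, -0.229) = 180° (azimuth of n's horizontal projection).

true dip 21°, dip direction 180°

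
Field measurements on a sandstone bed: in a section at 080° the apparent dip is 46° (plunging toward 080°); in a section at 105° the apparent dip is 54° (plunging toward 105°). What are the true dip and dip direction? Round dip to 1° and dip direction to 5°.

true dip 56°, dip direction 125°

Represent each trace as a vector plunging at its apparent dip toward its trend (east-north-up frame): v₁ = (0.684, 0.121, -0.719), v₂ = (0.568, -0.152, -0.809).
n = v₁ × v₂ = (0.207, -0.145, 0.173) (taken with n_z > 0).
tan δ = √(n_x²+n_y²)/n_z = 0.253/0.173, so δ = 55.7°.
The horizontal component of n points toward azimuth atan2(n_x, n_y) = 125°, the dip direction.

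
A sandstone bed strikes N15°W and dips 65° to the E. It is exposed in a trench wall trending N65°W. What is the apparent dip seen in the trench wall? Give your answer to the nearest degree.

Angle between strike (N15°W) and section (N65°W): β = 50°.
tan(apparent dip) = tan 65° · sin 50° = 1.6428
α = arctan(1.6428) = 58.67°

59°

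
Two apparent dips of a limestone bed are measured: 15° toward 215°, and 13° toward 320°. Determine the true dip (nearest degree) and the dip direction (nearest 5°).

true dip 22°, dip direction 265°

The two traces are lines in the plane: v₁ = (sin 215°·cos 15°, cos 215°·cos 15°, −sin 15°), v₂ = (sin 320°·cos 13°, cos 320°·cos 13°, −sin 13°).
n = v₁ × v₂ = (-0.371, -0.037, 0.909) (taken with n_z > 0).
True dip = arccos(n_z / |n|) = arccos(0.9251) = 22.3°.
Dip direction = atan2(-0.371, -0.037) = 264° (azimuth of n's horizontal projection).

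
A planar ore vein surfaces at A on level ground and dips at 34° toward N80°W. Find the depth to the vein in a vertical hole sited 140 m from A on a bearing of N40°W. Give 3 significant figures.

The hole lies 40° from the dip direction, so the down-dip offset is 140 × cos 40° = 107.25 m.
Depth = down-dip offset × tan(dip) = 107.25 × tan 34° = 107.25 × 0.6745
Depth = 72.34 m

72.3 m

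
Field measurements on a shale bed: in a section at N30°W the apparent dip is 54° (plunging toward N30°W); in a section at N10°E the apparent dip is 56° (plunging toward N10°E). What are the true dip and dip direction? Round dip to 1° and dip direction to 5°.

The two traces are lines in the plane: v₁ = (sin 330°·cos 54°, cos 330°·cos 54°, −sin 54°), v₂ = (sin 10°·cos 56°, cos 10°·cos 56°, −sin 56°).
The plane normal is n = v₁ × v₂ ∝ (-0.024, 0.322, 0.211).
tan δ = √(n_x²+n_y²)/n_z = 0.323/0.211, so δ = 56.8°.
The horizontal component of n points toward azimuth atan2(n_x, n_y) = 356°, the dip direction.

true dip 57°, dip direction 355°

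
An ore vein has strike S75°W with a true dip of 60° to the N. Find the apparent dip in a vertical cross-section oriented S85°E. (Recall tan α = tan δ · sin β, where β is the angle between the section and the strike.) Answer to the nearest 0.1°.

The section lies 20° from the strike.
tan α = tan 60° × sin 20° = 1.7321 × 0.3420 = 0.5924
apparent dip = arctan 0.5924 = 30.64°

30.6°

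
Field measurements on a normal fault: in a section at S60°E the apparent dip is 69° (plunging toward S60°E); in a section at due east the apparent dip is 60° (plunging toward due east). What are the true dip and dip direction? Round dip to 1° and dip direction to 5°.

The two traces are lines in the plane: v₁ = (sin 120°·cos 69°, cos 120°·cos 69°, −sin 69°), v₂ = (sin 90°·cos 60°, cos 90°·cos 60°, −sin 60°).
Cross product v₁ × v₂ gives the pole to the plane: n ∝ (0.155, -0.198, 0.090).
True dip = arccos(n_z / |n|) = arccos(0.3355) = 70.4°.
Dip direction = azimuth of (n_x, n_y) = atan2(0.155, -0.198) = 142°.

true dip 70°, dip direction 140°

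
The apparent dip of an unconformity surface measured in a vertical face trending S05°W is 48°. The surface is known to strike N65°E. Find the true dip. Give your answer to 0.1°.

β = acute angle between strike N65°E and section S05°W = 60°.
tan δ = tan α / sin β = tan 48° / sin 60° = 1.1106 / 0.8660 = 1.2824
true dip = arctan 1.2824 = 52.05°

52.1°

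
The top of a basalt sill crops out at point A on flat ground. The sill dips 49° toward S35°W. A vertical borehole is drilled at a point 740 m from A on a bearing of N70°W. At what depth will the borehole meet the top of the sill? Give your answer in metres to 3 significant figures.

220 m

The hole lies 75° from the dip direction, so the down-dip offset is 740 × cos 75° = 191.53 m.
Depth = down-dip offset × tan(dip) = 191.53 × tan 49° = 191.53 × 1.1504
Depth = 220.33 m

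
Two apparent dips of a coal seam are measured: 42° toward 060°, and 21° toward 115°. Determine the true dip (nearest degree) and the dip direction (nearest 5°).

true dip 42°, dip direction 050°

Each apparent-dip line lies in the plane. As unit vectors (x east, y north, z up), v₁ plunges 42°→060° and v₂ plunges 21°→115°.
n = v₁ × v₂ = (0.397, 0.336, 0.568) (taken with n_z > 0).
True dip = arccos(n_z / |n|) = arccos(0.7378) = 42.5°.
Dip direction = atan2(0.397, 0.336) = 50° (azimuth of n's horizontal projection).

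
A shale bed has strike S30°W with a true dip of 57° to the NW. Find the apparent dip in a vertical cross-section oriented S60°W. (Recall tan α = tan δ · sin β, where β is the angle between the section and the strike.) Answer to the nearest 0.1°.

37.6°

The strike is S30°W and the section trends S60°W; the acute angle between them is β = 30°.
tan(apparent dip) = tan 57° · sin 30° = 0.7699
apparent dip = arctan 0.7699 = 37.59°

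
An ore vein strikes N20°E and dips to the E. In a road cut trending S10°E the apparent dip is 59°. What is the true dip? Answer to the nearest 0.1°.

β = acute angle between strike N20°E and section S10°E = 30°.
tan(true dip) = tan 59° / sin 30° = 3.3286
δ = arctan(3.3286) = 73.28°

73.3°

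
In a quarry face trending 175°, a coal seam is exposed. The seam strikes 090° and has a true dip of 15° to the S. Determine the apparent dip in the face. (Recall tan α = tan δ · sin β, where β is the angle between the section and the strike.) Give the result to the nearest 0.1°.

14.9°

The strike is 090° and the section trends 175°; the acute angle between them is β = 85°.
tan(apparent dip) = tan 15° · sin 85° = 0.2669
apparent dip = arctan 0.2669 = 14.95°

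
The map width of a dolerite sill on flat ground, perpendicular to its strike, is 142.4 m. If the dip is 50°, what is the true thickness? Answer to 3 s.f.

True thickness t = w · sin(dip) = 142.4 × sin 50°
t = 142.4 × 0.7660 = 109.085 m

109 m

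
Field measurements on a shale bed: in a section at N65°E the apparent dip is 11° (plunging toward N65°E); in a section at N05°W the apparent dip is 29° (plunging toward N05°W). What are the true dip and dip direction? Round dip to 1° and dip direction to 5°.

true dip 29°, dip direction 355°

The two traces are lines in the plane: v₁ = (sin 65°·cos 11°, cos 65°·cos 11°, −sin 11°), v₂ = (sin 355°·cos 29°, cos 355°·cos 29°, −sin 29°).
The plane normal is n = v₁ × v₂ ∝ (-0.035, 0.446, 0.807).
True dip = arccos(n_z / |n|) = arccos(0.8746) = 29.0°.
Dip direction = azimuth of (n_x, n_y) = atan2(-0.035, 0.446) = 356°.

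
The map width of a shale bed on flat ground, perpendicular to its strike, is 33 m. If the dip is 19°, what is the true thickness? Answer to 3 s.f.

10.7 m

True thickness t = w · sin(dip) = 33 × sin 19°
t = 33 × 0.3256 = 10.744 m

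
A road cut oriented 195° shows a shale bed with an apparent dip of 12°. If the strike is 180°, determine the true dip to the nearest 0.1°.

39.4°

The section is 15° from the strike.
tan δ = tan α / sin β = tan 12° / sin 15° = 0.2126 / 0.2588 = 0.8213
true dip = arctan 0.8213 = 39.39°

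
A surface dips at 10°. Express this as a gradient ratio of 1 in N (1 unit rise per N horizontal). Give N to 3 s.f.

1 : N means tan θ = 1/N, so N = 1/tan 10° = 1/0.1763

1 in 5.67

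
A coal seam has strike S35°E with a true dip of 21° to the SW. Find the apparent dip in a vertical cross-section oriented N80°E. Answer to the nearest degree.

The strike is S35°E and the section trends N80°E; the acute angle between them is β = 65°.
tan(apparent dip) = tan 21° · sin 65° = 0.3479
α = arctan(0.3479) = 19.18°

19°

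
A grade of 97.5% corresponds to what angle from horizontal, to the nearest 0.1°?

tan θ = 97.5/100 = 0.9750
θ = arctan(0.9750) = 44.27°

44.3°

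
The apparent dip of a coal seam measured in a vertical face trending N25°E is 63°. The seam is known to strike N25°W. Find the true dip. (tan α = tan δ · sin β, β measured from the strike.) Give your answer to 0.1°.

68.7°

β = acute angle between strike N25°W and section N25°E = 50°.
tan(true dip) = tan 63° / sin 50° = 2.5620
δ = arctan(2.5620) = 68.68°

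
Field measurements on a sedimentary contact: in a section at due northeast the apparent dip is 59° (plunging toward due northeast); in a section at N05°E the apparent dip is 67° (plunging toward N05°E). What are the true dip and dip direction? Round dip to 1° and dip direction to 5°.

Represent each trace as a vector plunging at its apparent dip toward its trend (east-north-up frame): v₁ = (0.364, 0.364, -0.857), v₂ = (0.034, 0.389, -0.921).
The plane normal is n = v₁ × v₂ ∝ (-0.002, 0.306, 0.129).
True dip = arccos(n_z / |n|) = arccos(0.3893) = 67.1°.
Dip direction = azimuth of (n_x, n_y) = atan2(-0.002, 0.306) = 360°.

true dip 67°, dip direction 000°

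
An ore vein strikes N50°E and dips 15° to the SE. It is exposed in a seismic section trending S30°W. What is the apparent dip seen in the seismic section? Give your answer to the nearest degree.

The strike is N50°E and the section trends S30°W; the acute angle between them is β = 20°.
tan α = tan 15° × sin 20° = 0.2679 × 0.3420 = 0.0916
apparent dip = arctan 0.0916 = 5.24°

5°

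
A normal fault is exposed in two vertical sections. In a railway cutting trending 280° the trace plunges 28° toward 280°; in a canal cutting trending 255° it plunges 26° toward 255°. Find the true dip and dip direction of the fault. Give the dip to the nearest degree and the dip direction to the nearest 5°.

The two traces are lines in the plane: v₁ = (sin 280°·cos 28°, cos 280°·cos 28°, −sin 28°), v₂ = (sin 255°·cos 26°, cos 255°·cos 26°, −sin 26°).
Cross product v₁ × v₂ gives the pole to the plane: n ∝ (-0.176, 0.026, 0.335).
tan δ = √(n_x²+n_y²)/n_z = 0.178/0.335, so δ = 28.0°.
Dip direction = atan2(-0.176, 0.026) = 279° (azimuth of n's horizontal projection).

true dip 28°, dip direction 280°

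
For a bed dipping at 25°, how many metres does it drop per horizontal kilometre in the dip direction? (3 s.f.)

drop per km = 1000 × tan 25° = 1000 × 0.4663

466 m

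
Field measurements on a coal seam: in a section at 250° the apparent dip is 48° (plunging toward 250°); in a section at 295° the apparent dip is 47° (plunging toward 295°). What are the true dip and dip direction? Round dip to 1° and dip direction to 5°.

The two traces are lines in the plane: v₁ = (sin 250°·cos 48°, cos 250°·cos 48°, −sin 48°), v₂ = (sin 295°·cos 47°, cos 295°·cos 47°, −sin 47°).
The plane normal is n = v₁ × v₂ ∝ (-0.382, 0.001, 0.323).
tan δ = √(n_x²+n_y²)/n_z = 0.382/0.323, so δ = 49.8°.
Dip direction = azimuth of (n_x, n_y) = atan2(-0.382, 0.001) = 270°.

true dip 50°, dip direction 270°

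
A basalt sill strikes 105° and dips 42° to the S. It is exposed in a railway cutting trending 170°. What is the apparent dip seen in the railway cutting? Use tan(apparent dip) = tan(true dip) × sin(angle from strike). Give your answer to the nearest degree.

The strike is 105° and the section trends 170°; the acute angle between them is β = 65°.
tan(apparent dip) = tan 42° · sin 65° = 0.8160
apparent dip = arctan 0.8160 = 39.22°

39°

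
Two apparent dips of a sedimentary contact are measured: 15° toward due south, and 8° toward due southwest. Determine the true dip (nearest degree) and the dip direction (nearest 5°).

true dip 15°, dip direction 165°

The two traces are lines in the plane: v₁ = (sin 180°·cos 15°, cos 180°·cos 15°, −sin 15°), v₂ = (sin 225°·cos 8°, cos 225°·cos 8°, −sin 8°).
The plane normal is n = v₁ × v₂ ∝ (0.047, -0.181, 0.676).
tan δ = √(n_x²+n_y²)/n_z = 0.187/0.676, so δ = 15.5°.
The horizontal component of n points toward azimuth atan2(n_x, n_y) = 166°, the dip direction.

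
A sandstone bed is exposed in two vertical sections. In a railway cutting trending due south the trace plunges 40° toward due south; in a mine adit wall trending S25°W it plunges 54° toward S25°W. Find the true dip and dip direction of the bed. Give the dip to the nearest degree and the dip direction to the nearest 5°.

Represent each trace as a vector plunging at its apparent dip toward its trend (east-north-up frame): v₁ = (0.000, -0.766, -0.643), v₂ = (-0.248, -0.533, -0.809).
Cross product v₁ × v₂ gives the pole to the plane: n ∝ (-0.277, -0.160, 0.190).
tan δ = √(n_x²+n_y²)/n_z = 0.320/0.190, so δ = 59.3°.
Dip direction = atan2(-0.277, -0.160) = 240° (azimuth of n's horizontal projection).

true dip 59°, dip direction 240°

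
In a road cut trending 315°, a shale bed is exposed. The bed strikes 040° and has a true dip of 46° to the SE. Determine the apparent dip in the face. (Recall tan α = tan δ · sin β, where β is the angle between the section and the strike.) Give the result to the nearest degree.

46°

The strike is 040° and the section trends 315°; the acute angle between them is β = 85°.
tan(apparent dip) = tan 46° · sin 85° = 1.0316
α = arctan(1.0316) = 45.89°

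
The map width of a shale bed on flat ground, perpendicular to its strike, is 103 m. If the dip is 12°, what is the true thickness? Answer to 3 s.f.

True thickness t = w · sin(dip) = 103 × sin 12°
t = 103 × 0.2079 = 21.415 m

21.4 m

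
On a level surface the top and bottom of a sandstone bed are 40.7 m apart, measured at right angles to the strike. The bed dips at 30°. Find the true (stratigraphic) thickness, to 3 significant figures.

20.3 m

True thickness t = w · sin(dip) = 40.7 × sin 30°
t = 40.7 × 0.5000 = 20.350 m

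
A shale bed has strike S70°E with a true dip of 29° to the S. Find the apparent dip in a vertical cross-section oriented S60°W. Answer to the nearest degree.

23°

Angle between strike (S70°E) and section (S60°W): β = 50°.
tan α = tan 29° × sin 50° = 0.5543 × 0.7660 = 0.4246
α = arctan(0.4246) = 23.01°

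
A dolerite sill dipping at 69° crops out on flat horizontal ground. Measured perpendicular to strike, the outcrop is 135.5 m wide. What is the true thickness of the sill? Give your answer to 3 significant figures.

True thickness t = w · sin(dip) = 135.5 × sin 69°
t = 135.5 × 0.9336 = 126.500 m

127 m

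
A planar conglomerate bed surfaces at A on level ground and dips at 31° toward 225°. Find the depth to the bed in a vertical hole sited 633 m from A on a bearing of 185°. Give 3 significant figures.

The hole lies 40° from the dip direction, so the down-dip offset is 633 × cos 40° = 484.91 m.
Depth = down-dip offset × tan(dip) = 484.91 × tan 31° = 484.91 × 0.6009
Depth = 291.36 m

291 m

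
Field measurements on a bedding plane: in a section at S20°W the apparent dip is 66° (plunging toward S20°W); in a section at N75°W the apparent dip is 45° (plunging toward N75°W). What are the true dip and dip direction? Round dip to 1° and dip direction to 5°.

true dip 67°, dip direction 220°

Represent each trace as a vector plunging at its apparent dip toward its trend (east-north-up frame): v₁ = (-0.139, -0.382, -0.914), v₂ = (-0.683, 0.183, -0.707).
The plane normal is n = v₁ × v₂ ∝ (-0.437, -0.526, 0.287).
True dip = arccos(n_z / |n|) = arccos(0.3864) = 67.3°.
Dip direction = azimuth of (n_x, n_y) = atan2(-0.437, -0.526) = 220°.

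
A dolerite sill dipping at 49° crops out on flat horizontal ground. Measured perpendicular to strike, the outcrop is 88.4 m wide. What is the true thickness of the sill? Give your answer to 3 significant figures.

True thickness t = w · sin(dip) = 88.4 × sin 49°
t = 88.4 × 0.7547 = 66.716 m

66.7 m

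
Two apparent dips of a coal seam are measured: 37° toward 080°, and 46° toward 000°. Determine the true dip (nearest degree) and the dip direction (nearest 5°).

true dip 50°, dip direction 030°

The two traces are lines in the plane: v₁ = (sin 80°·cos 37°, cos 80°·cos 37°, −sin 37°), v₂ = (sin 0°·cos 46°, cos 0°·cos 46°, −sin 46°).
Cross product v₁ × v₂ gives the pole to the plane: n ∝ (0.318, 0.566, 0.546).
tan δ = √(n_x²+n_y²)/n_z = 0.649/0.546, so δ = 49.9°.
Dip direction = azimuth of (n_x, n_y) = atan2(0.318, 0.566) = 29°.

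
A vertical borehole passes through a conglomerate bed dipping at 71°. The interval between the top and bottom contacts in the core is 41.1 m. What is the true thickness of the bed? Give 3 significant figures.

True thickness t = h · cos(dip) = 41.1 × cos 71°
t = 41.1 × 0.3256 = 13.381 m

13.4 m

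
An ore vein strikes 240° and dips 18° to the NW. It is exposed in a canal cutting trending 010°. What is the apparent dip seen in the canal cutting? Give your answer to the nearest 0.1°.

14.0°

Angle between strike (240°) and section (010°): β = 50°.
tan α = tan 18° × sin 50° = 0.3249 × 0.7660 = 0.2489
apparent dip = arctan 0.2489 = 13.98°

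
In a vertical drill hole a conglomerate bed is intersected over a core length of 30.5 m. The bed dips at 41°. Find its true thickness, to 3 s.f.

True thickness t = h · cos(dip) = 30.5 × cos 41°
t = 30.5 × 0.7547 = 23.019 m

23.0 m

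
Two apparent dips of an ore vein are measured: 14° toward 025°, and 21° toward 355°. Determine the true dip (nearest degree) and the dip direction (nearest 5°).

true dip 23°, dip direction 330°

The two traces are lines in the plane: v₁ = (sin 25°·cos 14°, cos 25°·cos 14°, −sin 14°), v₂ = (sin 355°·cos 21°, cos 355°·cos 21°, −sin 21°).
The plane normal is n = v₁ × v₂ ∝ (-0.090, 0.167, 0.453).
Dip δ = arctan(|n_h|/n_z) = arctan(0.189/0.453) = 22.7°.
Dip direction = atan2(-0.090, 0.167) = 332° (azimuth of n's horizontal projection).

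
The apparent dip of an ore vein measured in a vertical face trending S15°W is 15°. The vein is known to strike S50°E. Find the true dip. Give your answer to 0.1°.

16.5°

The section is 65° from the strike.
tan δ = tan α / sin β = tan 15° / sin 65° = 0.2679 / 0.9063 = 0.2956
true dip = arctan 0.2956 = 16.47°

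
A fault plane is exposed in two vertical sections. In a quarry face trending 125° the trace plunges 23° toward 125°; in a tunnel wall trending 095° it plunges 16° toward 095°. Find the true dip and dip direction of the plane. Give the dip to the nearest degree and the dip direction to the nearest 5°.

true dip 24°, dip direction 145°

The two traces are lines in the plane: v₁ = (sin 125°·cos 23°, cos 125°·cos 23°, −sin 23°), v₂ = (sin 95°·cos 16°, cos 95°·cos 16°, −sin 16°).
The plane normal is n = v₁ × v₂ ∝ (0.113, -0.166, 0.442).
tan δ = √(n_x²+n_y²)/n_z = 0.201/0.442, so δ = 24.4°.
The horizontal component of n points toward azimuth atan2(n_x, n_y) = 146°, the dip direction.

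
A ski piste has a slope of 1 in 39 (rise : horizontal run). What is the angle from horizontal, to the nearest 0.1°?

1.5°

tan θ = 1/39 = 0.0256
θ = arctan(0.0256) = 1.47°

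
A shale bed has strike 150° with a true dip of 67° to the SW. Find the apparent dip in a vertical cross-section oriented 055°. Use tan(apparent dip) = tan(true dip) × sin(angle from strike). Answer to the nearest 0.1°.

66.9°

The section lies 85° from the strike.
tan(apparent dip) = tan 67° · sin 85° = 2.3469
apparent dip = arctan 2.3469 = 66.92°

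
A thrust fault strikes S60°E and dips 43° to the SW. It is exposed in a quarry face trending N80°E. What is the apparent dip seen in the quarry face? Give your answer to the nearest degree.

31°

The section lies 40° from the strike.
tan α = tan 43° × sin 40° = 0.9325 × 0.6428 = 0.5994
apparent dip = arctan 0.5994 = 30.94°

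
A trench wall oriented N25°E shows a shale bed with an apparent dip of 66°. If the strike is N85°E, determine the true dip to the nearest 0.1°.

68.9°

β = acute angle between strike N85°E and section N25°E = 60°.
tan δ = tan α / sin β = tan 66° / sin 60° = 2.2460 / 0.8660 = 2.5935
δ = arctan(2.5935) = 68.91°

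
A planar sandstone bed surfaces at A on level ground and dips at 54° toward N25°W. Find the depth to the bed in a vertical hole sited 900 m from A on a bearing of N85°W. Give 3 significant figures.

619 m

The hole lies 60° from the dip direction, so the down-dip offset is 900 × cos 60° = 450.00 m.
Depth = down-dip offset × tan(dip) = 450.00 × tan 54° = 450.00 × 1.3764
Depth = 619.37 m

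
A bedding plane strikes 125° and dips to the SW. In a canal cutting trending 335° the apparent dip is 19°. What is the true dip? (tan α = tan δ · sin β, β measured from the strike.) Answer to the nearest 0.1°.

34.6°

The section is 30° from the strike.
tan δ = tan α / sin β = tan 19° / sin 30° = 0.3443 / 0.5000 = 0.6887
true dip = arctan 0.6887 = 34.55°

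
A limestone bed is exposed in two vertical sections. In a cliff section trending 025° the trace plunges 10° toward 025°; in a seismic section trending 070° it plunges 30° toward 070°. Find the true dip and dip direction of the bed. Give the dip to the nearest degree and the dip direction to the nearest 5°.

The two traces are lines in the plane: v₁ = (sin 25°·cos 10°, cos 25°·cos 10°, −sin 10°), v₂ = (sin 70°·cos 30°, cos 70°·cos 30°, −sin 30°).
Cross product v₁ × v₂ gives the pole to the plane: n ∝ (0.395, -0.067, 0.603).
True dip = arccos(n_z / |n|) = arccos(0.8331) = 33.6°.
The horizontal component of n points toward azimuth atan2(n_x, n_y) = 100°, the dip direction.

true dip 34°, dip direction 100°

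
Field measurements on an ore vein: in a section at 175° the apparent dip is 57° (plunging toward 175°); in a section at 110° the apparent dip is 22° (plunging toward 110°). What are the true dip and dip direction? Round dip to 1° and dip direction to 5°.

true dip 57°, dip direction 185°

The two traces are lines in the plane: v₁ = (sin 175°·cos 57°, cos 175°·cos 57°, −sin 57°), v₂ = (sin 110°·cos 22°, cos 110°·cos 22°, −sin 22°).
The plane normal is n = v₁ × v₂ ∝ (-0.063, -0.713, 0.458).
tan δ = √(n_x²+n_y²)/n_z = 0.716/0.458, so δ = 57.4°.
Dip direction = atan2(-0.063, -0.713) = 185° (azimuth of n's horizontal projection).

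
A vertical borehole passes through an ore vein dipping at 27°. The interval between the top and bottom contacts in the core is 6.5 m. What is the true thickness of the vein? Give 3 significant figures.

True thickness t = h · cos(dip) = 6.5 × cos 27°
t = 6.5 × 0.8910 = 5.792 m

5.79 m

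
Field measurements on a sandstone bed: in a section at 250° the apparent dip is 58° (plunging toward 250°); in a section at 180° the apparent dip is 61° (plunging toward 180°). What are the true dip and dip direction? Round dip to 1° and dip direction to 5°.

true dip 64°, dip direction 210°

Each apparent-dip line lies in the plane. As unit vectors (x east, y north, z up), v₁ plunges 58°→250° and v₂ plunges 61°→180°.
The plane normal is n = v₁ × v₂ ∝ (-0.253, -0.436, 0.241).
tan δ = √(n_x²+n_y²)/n_z = 0.503/0.241, so δ = 64.4°.
Dip direction = azimuth of (n_x, n_y) = atan2(-0.253, -0.436) = 210°.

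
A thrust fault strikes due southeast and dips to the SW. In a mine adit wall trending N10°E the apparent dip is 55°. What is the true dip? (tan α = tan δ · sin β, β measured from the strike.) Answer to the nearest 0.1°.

The section is 55° from the strike.
tan δ = tan α / sin β = tan 55° / sin 55° = 1.4281 / 0.8192 = 1.7434
δ = arctan(1.7434) = 60.16°

60.2°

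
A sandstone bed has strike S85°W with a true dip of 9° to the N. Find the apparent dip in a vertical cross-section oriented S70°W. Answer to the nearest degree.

2°

The section lies 15° from the strike.
tan(apparent dip) = tan 9° · sin 15° = 0.0410
α = arctan(0.0410) = 2.35°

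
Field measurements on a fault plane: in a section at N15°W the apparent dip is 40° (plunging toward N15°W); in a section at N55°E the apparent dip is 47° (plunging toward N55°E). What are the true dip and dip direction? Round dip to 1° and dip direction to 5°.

Each apparent-dip line lies in the plane. As unit vectors (x east, y north, z up), v₁ plunges 40°→N15°W and v₂ plunges 47°→N55°E.
n = v₁ × v₂ = (0.290, 0.504, 0.491) (taken with n_z > 0).
tan δ = √(n_x²+n_y²)/n_z = 0.581/0.491, so δ = 49.8°.
Dip direction = atan2(0.290, 0.504) = 30° (azimuth of n's horizontal projection).

true dip 50°, dip direction 030°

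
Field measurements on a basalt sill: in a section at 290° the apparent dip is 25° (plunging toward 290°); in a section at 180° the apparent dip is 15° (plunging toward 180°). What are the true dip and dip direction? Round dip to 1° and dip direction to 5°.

true dip 33°, dip direction 245°

Represent each trace as a vector plunging at its apparent dip toward its trend (east-north-up frame): v₁ = (-0.852, 0.310, -0.423), v₂ = (0.000, -0.966, -0.259).
Cross product v₁ × v₂ gives the pole to the plane: n ∝ (-0.488, -0.220, 0.823).
tan δ = √(n_x²+n_y²)/n_z = 0.536/0.823, so δ = 33.1°.
The horizontal component of n points toward azimuth atan2(n_x, n_y) = 246°, the dip direction.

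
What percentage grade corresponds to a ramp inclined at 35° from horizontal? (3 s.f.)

grade % = 100 × tan 35° = 100 × 0.7002

70.0%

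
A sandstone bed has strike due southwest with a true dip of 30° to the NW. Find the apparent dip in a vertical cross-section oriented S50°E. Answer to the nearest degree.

Angle between strike (due southwest) and section (S50°E): β = 85°.
tan α = tan 30° × sin 85° = 0.5774 × 0.9962 = 0.5752
apparent dip = arctan 0.5752 = 29.91°

30°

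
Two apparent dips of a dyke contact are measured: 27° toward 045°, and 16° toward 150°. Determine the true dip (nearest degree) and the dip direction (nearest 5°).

true dip 34°, dip direction 085°

Represent each trace as a vector plunging at its apparent dip toward its trend (east-north-up frame): v₁ = (0.630, 0.630, -0.454), v₂ = (0.481, -0.832, -0.276).
n = v₁ × v₂ = (0.552, 0.045, 0.827) (taken with n_z > 0).
True dip = arccos(n_z / |n|) = arccos(0.8312) = 33.8°.
Dip direction = atan2(0.552, 0.045) = 85° (azimuth of n's horizontal projection).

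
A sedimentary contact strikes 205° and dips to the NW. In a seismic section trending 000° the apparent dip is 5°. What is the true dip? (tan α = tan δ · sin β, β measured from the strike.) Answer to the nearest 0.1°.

11.7°

The section is 25° from the strike.
tan δ = tan α / sin β = tan 5° / sin 25° = 0.0875 / 0.4226 = 0.2070
true dip = arctan 0.2070 = 11.70°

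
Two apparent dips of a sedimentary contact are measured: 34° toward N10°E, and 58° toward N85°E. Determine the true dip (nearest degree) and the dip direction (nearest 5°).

true dip 58°, dip direction 075°

The two traces are lines in the plane: v₁ = (sin 10°·cos 34°, cos 10°·cos 34°, −sin 34°), v₂ = (sin 85°·cos 58°, cos 85°·cos 58°, −sin 58°).
The plane normal is n = v₁ × v₂ ∝ (0.667, 0.173, 0.424).
True dip = arccos(n_z / |n|) = arccos(0.5246) = 58.4°.
The horizontal component of n points toward azimuth atan2(n_x, n_y) = 75°, the dip direction.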